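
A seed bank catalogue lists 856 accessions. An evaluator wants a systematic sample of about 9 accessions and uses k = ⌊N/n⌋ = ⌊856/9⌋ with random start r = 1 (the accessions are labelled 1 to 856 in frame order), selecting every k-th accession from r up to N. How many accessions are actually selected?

10

k = ⌊856/9⌋ = 95
Achieved size = ⌊(856 − 1)/95⌋ + 1 = ⌊855/95⌋ + 1 = 9 + 1 = 10
(last selection: 1 + 9×95 = 856 ≤ 856; next would be 951 > 856)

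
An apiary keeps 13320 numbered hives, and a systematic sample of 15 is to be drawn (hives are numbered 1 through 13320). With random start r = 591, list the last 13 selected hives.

2367, 3255, 4143, 5031, 5919, 6807, 7695, 8583, 9471, 10359, 11247, 12135, 13023

k = N/n = 13320/15 = 888
3rd selection = 591 + 2×888 = 2367
4th: 2367 + 888 = 3255
5th: 3255 + 888 = 4143
6th: 4143 + 888 = 5031
7th: 5031 + 888 = 5919
8th: 5919 + 888 = 6807
9th: 6807 + 888 = 7695
10th: 7695 + 888 = 8583
11th: 8583 + 888 = 9471
12th: 9471 + 888 = 10359
13th: 10359 + 888 = 11247
14th: 11247 + 888 = 12135
15th: 12135 + 888 = 13023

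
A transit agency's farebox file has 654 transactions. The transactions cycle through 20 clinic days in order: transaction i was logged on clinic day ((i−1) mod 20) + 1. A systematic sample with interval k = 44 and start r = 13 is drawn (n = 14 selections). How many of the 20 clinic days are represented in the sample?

Consecutive selections differ by k = 44, so their clinic day numbers differ by 44 mod 20 = 4.
gcd(44, 20) = 4, so the sample visits 20/4 = 5 distinct residues mod 20.
Start 13 is clinic day 13; the clinic days hit are 1, 5, 9, 13, 17.

5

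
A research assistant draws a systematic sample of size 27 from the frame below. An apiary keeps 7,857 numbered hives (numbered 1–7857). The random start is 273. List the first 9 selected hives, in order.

k = N/n = 7857/27 = 291
hive 1: 273
hive 2: 273 + 291 = 564
hive 3: 564 + 291 = 855
hive 4: 855 + 291 = 1146
hive 5: 1146 + 291 = 1437
hive 6: 1437 + 291 = 1728
hive 7: 1728 + 291 = 2019
hive 8: 2019 + 291 = 2310
hive 9: 2310 + 291 = 2601

273, 564, 855, 1146, 1437, 1728, 2019, 2310, 2601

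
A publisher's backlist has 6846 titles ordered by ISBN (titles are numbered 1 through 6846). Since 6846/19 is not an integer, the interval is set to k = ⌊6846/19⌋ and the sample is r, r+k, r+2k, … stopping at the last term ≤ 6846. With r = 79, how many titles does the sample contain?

k = ⌊6846/19⌋ = 360
Achieved size = ⌊(6846 − 79)/360⌋ + 1 = ⌊6767/360⌋ + 1 = 18 + 1 = 19
(last selection: 79 + 18×360 = 6559 ≤ 6846; next would be 6919 > 6846)

19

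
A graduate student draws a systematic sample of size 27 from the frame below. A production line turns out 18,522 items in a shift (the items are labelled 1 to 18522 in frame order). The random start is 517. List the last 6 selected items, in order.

k = N/n = 18522/27 = 686
22nd selection = 517 + 21×686 = 14923
23rd: 14923 + 686 = 15609
24th: 15609 + 686 = 16295
25th: 16295 + 686 = 16981
26th: 16981 + 686 = 17667
27th: 17667 + 686 = 18353

14923, 15609, 16295, 16981, 17667, 18353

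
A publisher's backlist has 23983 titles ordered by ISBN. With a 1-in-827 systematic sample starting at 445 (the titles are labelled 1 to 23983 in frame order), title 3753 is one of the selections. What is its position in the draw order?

5

k = 827
position = (3753 − 445)/827 + 1 = 3308/827 + 1 = 4 + 1 = 5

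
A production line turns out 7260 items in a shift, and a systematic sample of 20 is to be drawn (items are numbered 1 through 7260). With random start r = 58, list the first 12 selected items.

58, 421, 784, 1147, 1510, 1873, 2236, 2599, 2962, 3325, 3688, 4051

k = N/n = 7260/20 = 363
item 1: 58
item 2: 58 + 363 = 421
item 3: 421 + 363 = 784
item 4: 784 + 363 = 1147
item 5: 1147 + 363 = 1510
item 6: 1510 + 363 = 1873
item 7: 1873 + 363 = 2236
item 8: 2236 + 363 = 2599
item 9: 2599 + 363 = 2962
item 10: 2962 + 363 = 3325
item 11: 3325 + 363 = 3688
item 12: 3688 + 363 = 4051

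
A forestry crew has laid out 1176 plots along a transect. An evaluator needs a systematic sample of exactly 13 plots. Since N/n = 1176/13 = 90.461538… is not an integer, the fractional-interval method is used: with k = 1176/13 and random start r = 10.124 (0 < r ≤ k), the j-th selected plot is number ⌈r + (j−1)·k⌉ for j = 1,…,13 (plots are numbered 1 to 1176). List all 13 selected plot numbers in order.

j=1: r + 0k = 10.124 → ⌈·⌉ = 11
j=2: r + 1k = 100.585538… → ⌈·⌉ = 101
j=3: r + 2k = 191.047076… → ⌈·⌉ = 192
j=4: r + 3k = 281.508615… → ⌈·⌉ = 282
j=5: r + 4k = 371.970153… → ⌈·⌉ = 372
j=6: r + 5k = 462.431692… → ⌈·⌉ = 463
j=7: r + 6k = 552.893230… → ⌈·⌉ = 553
j=8: r + 7k = 643.354769… → ⌈·⌉ = 644
j=9: r + 8k = 733.816307… → ⌈·⌉ = 734
j=10: r + 9k = 824.277846… → ⌈·⌉ = 825
j=11: r + 10k = 914.739384… → ⌈·⌉ = 915
j=12: r + 11k = 1005.200923… → ⌈·⌉ = 1006
j=13: r + 12k = 1095.662461… → ⌈·⌉ = 1096

11, 101, 192, 282, 372, 463, 553, 644, 734, 825, 915, 1006, 1096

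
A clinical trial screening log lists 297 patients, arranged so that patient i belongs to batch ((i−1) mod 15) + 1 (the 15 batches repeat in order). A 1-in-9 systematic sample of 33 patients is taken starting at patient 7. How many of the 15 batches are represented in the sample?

Consecutive selections differ by k = 9, so their batch numbers differ by 9 mod 15 = 9.
gcd(9, 15) = 3, so the sample visits 15/3 = 5 distinct residues mod 15.
Start 7 is batch 7; the batches hit are 1, 4, 7, 10, 13.

5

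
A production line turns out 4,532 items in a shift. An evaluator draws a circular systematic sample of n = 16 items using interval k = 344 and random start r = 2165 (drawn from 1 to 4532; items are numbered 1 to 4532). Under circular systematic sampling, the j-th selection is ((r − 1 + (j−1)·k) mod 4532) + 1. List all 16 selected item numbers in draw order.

2165, 2509, 2853, 3197, 3541, 3885, 4229, 41, 385, 729, 1073, 1417, 1761, 2105, 2449, 2793

Selection 1: 2165
Selection 2: 2165 + 344 = 2509
Selection 3: 2509 + 344 = 2853
Selection 4: 2853 + 344 = 3197
Selection 5: 3197 + 344 = 3541
Selection 6: 3541 + 344 = 3885
Selection 7: 3885 + 344 = 4229
Selection 8: 4229 + 344 = 4573 → 4573 − 4532 = 41
Selection 9: 41 + 344 = 385
Selection 10: 385 + 344 = 729
Selection 11: 729 + 344 = 1073
Selection 12: 1073 + 344 = 1417
Selection 13: 1417 + 344 = 1761
Selection 14: 1761 + 344 = 2105
Selection 15: 2105 + 344 = 2449
Selection 16: 2449 + 344 = 2793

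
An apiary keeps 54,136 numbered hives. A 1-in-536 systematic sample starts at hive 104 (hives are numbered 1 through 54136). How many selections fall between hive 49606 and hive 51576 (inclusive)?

4

k = 536
First selection ≥ 49606: 104 + ⌈(49606−104)/536⌉·536 = 104 + 93×536 = 49952
Last selection ≤ 51576: 104 + ⌊(51576−104)/536⌋·536 = 104 + 96×536 = 51560
Count = 96 − 93 + 1 = 4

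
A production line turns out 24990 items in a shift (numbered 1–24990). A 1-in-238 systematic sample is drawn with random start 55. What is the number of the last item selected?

24807

k = 238
105th selection = r + (105−1)·k = 55 + 104×238 = 55 + 24752 = 24807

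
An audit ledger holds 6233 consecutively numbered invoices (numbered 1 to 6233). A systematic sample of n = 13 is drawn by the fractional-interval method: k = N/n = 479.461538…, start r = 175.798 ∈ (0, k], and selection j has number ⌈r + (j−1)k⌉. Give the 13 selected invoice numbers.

176, 656, 1135, 1615, 2094, 2574, 3053, 3533, 4012, 4491, 4971, 5450, 5930

j=1: r + 0k = 175.798 → ⌈·⌉ = 176
j=2: r + 1k = 655.259538… → ⌈·⌉ = 656
j=3: r + 2k = 1134.721076… → ⌈·⌉ = 1135
j=4: r + 3k = 1614.182615… → ⌈·⌉ = 1615
j=5: r + 4k = 2093.644153… → ⌈·⌉ = 2094
j=6: r + 5k = 2573.105692… → ⌈·⌉ = 2574
j=7: r + 6k = 3052.567230… → ⌈·⌉ = 3053
j=8: r + 7k = 3532.028769… → ⌈·⌉ = 3533
j=9: r + 8k = 4011.490307… → ⌈·⌉ = 4012
j=10: r + 9k = 4490.951846… → ⌈·⌉ = 4491
j=11: r + 10k = 4970.413384… → ⌈·⌉ = 4971
j=12: r + 11k = 5449.874923… → ⌈·⌉ = 5450
j=13: r + 12k = 5929.336461… → ⌈·⌉ = 5930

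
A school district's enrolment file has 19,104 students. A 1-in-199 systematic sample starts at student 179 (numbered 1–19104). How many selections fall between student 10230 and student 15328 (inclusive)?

26

k = 199
First selection ≥ 10230: 179 + ⌈(10230−179)/199⌉·199 = 179 + 51×199 = 10328
Last selection ≤ 15328: 179 + ⌊(15328−179)/199⌋·199 = 179 + 76×199 = 15303
Count = 76 − 51 + 1 = 26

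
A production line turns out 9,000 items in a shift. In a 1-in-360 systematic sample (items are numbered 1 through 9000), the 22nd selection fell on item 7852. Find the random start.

292

k = 360
r = 7852 − (22−1)×360 = 7852 − 7560 = 292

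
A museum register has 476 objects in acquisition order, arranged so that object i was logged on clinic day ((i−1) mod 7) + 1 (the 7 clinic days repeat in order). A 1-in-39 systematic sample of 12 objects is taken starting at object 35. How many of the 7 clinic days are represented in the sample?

7

Consecutive selections differ by k = 39, so their clinic day numbers differ by 39 mod 7 = 4.
gcd(39, 7) = 1, so the sample visits 7/1 = 7 distinct residues mod 7.
Start 35 is clinic day 7; the clinic days hit are 1, 2, 3, 4, 5, 6, 7.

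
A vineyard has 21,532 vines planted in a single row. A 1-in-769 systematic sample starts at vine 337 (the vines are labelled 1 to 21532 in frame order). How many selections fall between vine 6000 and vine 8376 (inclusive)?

3

k = 769
First selection ≥ 6000: 337 + ⌈(6000−337)/769⌉·769 = 337 + 8×769 = 6489
Last selection ≤ 8376: 337 + ⌊(8376−337)/769⌋·769 = 337 + 10×769 = 8027
Count = 10 − 8 + 1 = 3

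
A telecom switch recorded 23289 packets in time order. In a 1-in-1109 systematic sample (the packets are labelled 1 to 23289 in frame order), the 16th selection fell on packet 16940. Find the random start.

305

k = 1109
r = 16940 − (16−1)×1109 = 16940 − 16635 = 305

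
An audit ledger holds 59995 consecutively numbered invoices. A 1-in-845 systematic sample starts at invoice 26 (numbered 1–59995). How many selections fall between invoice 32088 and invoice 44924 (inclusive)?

k = 845
First selection ≥ 32088: 26 + ⌈(32088−26)/845⌉·845 = 26 + 38×845 = 32136
Last selection ≤ 44924: 26 + ⌊(44924−26)/845⌋·845 = 26 + 53×845 = 44811
Count = 53 − 38 + 1 = 16

16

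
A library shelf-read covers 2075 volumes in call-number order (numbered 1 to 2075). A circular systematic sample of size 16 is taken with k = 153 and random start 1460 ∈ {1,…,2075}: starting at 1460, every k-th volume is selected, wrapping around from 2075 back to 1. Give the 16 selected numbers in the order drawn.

1460, 1613, 1766, 1919, 2072, 150, 303, 456, 609, 762, 915, 1068, 1221, 1374, 1527, 1680

Selection 1: 1460
Selection 2: 1460 + 153 = 1613
Selection 3: 1613 + 153 = 1766
Selection 4: 1766 + 153 = 1919
Selection 5: 1919 + 153 = 2072
Selection 6: 2072 + 153 = 2225 → 2225 − 2075 = 150
Selection 7: 150 + 153 = 303
Selection 8: 303 + 153 = 456
Selection 9: 456 + 153 = 609
Selection 10: 609 + 153 = 762
Selection 11: 762 + 153 = 915
Selection 12: 915 + 153 = 1068
Selection 13: 1068 + 153 = 1221
Selection 14: 1221 + 153 = 1374
Selection 15: 1374 + 153 = 1527
Selection 16: 1527 + 153 = 1680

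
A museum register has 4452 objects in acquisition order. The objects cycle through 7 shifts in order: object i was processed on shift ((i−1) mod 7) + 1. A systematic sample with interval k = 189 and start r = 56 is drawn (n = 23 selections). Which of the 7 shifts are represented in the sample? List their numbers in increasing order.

7

Consecutive selections differ by k = 189, so their shift numbers differ by 189 mod 7 = 0.
gcd(189, 7) = 7, so the sample visits 7/7 = 1 distinct residues mod 7.
Start 56 is shift 7; the shifts hit are 7.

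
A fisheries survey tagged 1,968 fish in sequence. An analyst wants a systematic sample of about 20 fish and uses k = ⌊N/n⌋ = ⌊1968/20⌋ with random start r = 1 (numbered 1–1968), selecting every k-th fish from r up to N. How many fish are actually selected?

21

k = ⌊1968/20⌋ = 98
Achieved size = ⌊(1968 − 1)/98⌋ + 1 = ⌊1967/98⌋ + 1 = 20 + 1 = 21
(last selection: 1 + 20×98 = 1961 ≤ 1968; next would be 2059 > 1968)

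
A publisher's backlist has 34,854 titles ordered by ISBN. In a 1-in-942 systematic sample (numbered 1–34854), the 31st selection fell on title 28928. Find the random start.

k = 942
r = 28928 − (31−1)×942 = 28928 − 28260 = 668

668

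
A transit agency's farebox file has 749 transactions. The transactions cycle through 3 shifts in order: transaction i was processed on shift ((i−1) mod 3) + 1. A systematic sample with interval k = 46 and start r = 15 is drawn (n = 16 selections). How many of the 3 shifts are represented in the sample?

Consecutive selections differ by k = 46, so their shift numbers differ by 46 mod 3 = 1.
gcd(46, 3) = 1, so the sample visits 3/1 = 3 distinct residues mod 3.
Start 15 is shift 3; the shifts hit are 1, 2, 3.

3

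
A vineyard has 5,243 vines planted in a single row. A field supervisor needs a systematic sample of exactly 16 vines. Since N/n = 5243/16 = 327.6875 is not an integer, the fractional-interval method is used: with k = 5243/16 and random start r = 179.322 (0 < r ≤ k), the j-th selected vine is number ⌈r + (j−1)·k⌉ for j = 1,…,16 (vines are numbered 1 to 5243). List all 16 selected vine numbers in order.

j=1: r + 0k = 179.322 → ⌈·⌉ = 180
j=2: r + 1k = 507.0095 → ⌈·⌉ = 508
j=3: r + 2k = 834.697 → ⌈·⌉ = 835
j=4: r + 3k = 1162.3845 → ⌈·⌉ = 1163
j=5: r + 4k = 1490.072 → ⌈·⌉ = 1491
j=6: r + 5k = 1817.7595 → ⌈·⌉ = 1818
j=7: r + 6k = 2145.447 → ⌈·⌉ = 2146
j=8: r + 7k = 2473.1345 → ⌈·⌉ = 2474
j=9: r + 8k = 2800.822 → ⌈·⌉ = 2801
j=10: r + 9k = 3128.5095 → ⌈·⌉ = 3129
j=11: r + 10k = 3456.197 → ⌈·⌉ = 3457
j=12: r + 11k = 3783.8845 → ⌈·⌉ = 3784
j=13: r + 12k = 4111.572 → ⌈·⌉ = 4112
j=14: r + 13k = 4439.2595 → ⌈·⌉ = 4440
j=15: r + 14k = 4766.947 → ⌈·⌉ = 4767
j=16: r + 15k = 5094.6345 → ⌈·⌉ = 5095

180, 508, 835, 1163, 1491, 1818, 2146, 2474, 2801, 3129, 3457, 3784, 4112, 4440, 4767, 5095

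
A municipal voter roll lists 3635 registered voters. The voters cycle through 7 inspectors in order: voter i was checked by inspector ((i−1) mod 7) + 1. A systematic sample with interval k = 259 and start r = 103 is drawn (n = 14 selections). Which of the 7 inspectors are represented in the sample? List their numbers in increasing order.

Consecutive selections differ by k = 259, so their inspector numbers differ by 259 mod 7 = 0.
gcd(259, 7) = 7, so the sample visits 7/7 = 1 distinct residues mod 7.
Start 103 is inspector 5; the inspectors hit are 5.

5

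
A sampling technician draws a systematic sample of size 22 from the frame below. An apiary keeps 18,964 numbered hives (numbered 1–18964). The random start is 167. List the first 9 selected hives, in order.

k = N/n = 18964/22 = 862
hive 1: 167
hive 2: 167 + 862 = 1029
hive 3: 1029 + 862 = 1891
hive 4: 1891 + 862 = 2753
hive 5: 2753 + 862 = 3615
hive 6: 3615 + 862 = 4477
hive 7: 4477 + 862 = 5339
hive 8: 5339 + 862 = 6201
hive 9: 6201 + 862 = 7063

167, 1029, 1891, 2753, 3615, 4477, 5339, 6201, 7063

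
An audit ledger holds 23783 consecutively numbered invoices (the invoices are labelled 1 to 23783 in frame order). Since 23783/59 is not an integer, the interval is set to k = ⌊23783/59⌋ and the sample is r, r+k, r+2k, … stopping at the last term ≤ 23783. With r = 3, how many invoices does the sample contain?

60

k = ⌊23783/59⌋ = 403
Achieved size = ⌊(23783 − 3)/403⌋ + 1 = ⌊23780/403⌋ + 1 = 59 + 1 = 60
(last selection: 3 + 59×403 = 23780 ≤ 23783; next would be 24183 > 23783)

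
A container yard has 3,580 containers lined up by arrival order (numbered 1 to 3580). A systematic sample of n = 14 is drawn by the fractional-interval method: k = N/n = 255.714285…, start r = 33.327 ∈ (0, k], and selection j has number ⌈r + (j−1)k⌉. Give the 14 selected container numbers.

j=1: r + 0k = 33.327 → ⌈·⌉ = 34
j=2: r + 1k = 289.041285… → ⌈·⌉ = 290
j=3: r + 2k = 544.755571… → ⌈·⌉ = 545
j=4: r + 3k = 800.469857… → ⌈·⌉ = 801
j=5: r + 4k = 1056.184142… → ⌈·⌉ = 1057
j=6: r + 5k = 1311.898428… → ⌈·⌉ = 1312
j=7: r + 6k = 1567.612714… → ⌈·⌉ = 1568
j=8: r + 7k = 1823.327 → ⌈·⌉ = 1824
j=9: r + 8k = 2079.041285… → ⌈·⌉ = 2080
j=10: r + 9k = 2334.755571… → ⌈·⌉ = 2335
j=11: r + 10k = 2590.469857… → ⌈·⌉ = 2591
j=12: r + 11k = 2846.184142… → ⌈·⌉ = 2847
j=13: r + 12k = 3101.898428… → ⌈·⌉ = 3102
j=14: r + 13k = 3357.612714… → ⌈·⌉ = 3358

34, 290, 545, 801, 1057, 1312, 1568, 1824, 2080, 2335, 2591, 2847, 3102, 3358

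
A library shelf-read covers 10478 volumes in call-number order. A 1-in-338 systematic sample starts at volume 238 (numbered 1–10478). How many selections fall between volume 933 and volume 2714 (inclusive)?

k = 338
First selection ≥ 933: 238 + ⌈(933−238)/338⌉·338 = 238 + 3×338 = 1252
Last selection ≤ 2714: 238 + ⌊(2714−238)/338⌋·338 = 238 + 7×338 = 2604
Count = 7 − 3 + 1 = 5

5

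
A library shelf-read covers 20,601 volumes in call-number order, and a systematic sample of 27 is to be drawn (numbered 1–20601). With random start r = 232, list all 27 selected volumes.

232, 995, 1758, 2521, 3284, 4047, 4810, 5573, 6336, 7099, 7862, 8625, 9388, 10151, 10914, 11677, 12440, 13203, 13966, 14729, 15492, 16255, 17018, 17781, 18544, 19307, 20070

k = N/n = 20601/27 = 763
volume 1: 232
volume 2: 232 + 763 = 995
volume 3: 995 + 763 = 1758
volume 4: 1758 + 763 = 2521
volume 5: 2521 + 763 = 3284
volume 6: 3284 + 763 = 4047
volume 7: 4047 + 763 = 4810
volume 8: 4810 + 763 = 5573
volume 9: 5573 + 763 = 6336
volume 10: 6336 + 763 = 7099
volume 11: 7099 + 763 = 7862
volume 12: 7862 + 763 = 8625
volume 13: 8625 + 763 = 9388
volume 14: 9388 + 763 = 10151
volume 15: 10151 + 763 = 10914
volume 16: 10914 + 763 = 11677
volume 17: 11677 + 763 = 12440
volume 18: 12440 + 763 = 13203
volume 19: 13203 + 763 = 13966
volume 20: 13966 + 763 = 14729
volume 21: 14729 + 763 = 15492
volume 22: 15492 + 763 = 16255
volume 23: 16255 + 763 = 17018
volume 24: 17018 + 763 = 17781
volume 25: 17781 + 763 = 18544
volume 26: 18544 + 763 = 19307
volume 27: 19307 + 763 = 20070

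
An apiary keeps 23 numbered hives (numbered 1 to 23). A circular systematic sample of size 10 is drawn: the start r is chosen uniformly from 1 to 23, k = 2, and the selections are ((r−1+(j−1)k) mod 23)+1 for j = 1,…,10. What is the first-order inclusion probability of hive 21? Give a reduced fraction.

10/23

For each position j, as r ranges over 1…23 the j-th selection hits every hive exactly once, so hive 21 is selected for exactly 10 of the 23 starts.
Inclusion probability = 10/23.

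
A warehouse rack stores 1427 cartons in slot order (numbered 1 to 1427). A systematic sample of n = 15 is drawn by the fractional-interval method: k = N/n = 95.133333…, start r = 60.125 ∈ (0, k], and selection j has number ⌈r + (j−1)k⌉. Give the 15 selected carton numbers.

61, 156, 251, 346, 441, 536, 631, 727, 822, 917, 1012, 1107, 1202, 1297, 1392

j=1: r + 0k = 60.125 → ⌈·⌉ = 61
j=2: r + 1k = 155.258333… → ⌈·⌉ = 156
j=3: r + 2k = 250.391666… → ⌈·⌉ = 251
j=4: r + 3k = 345.525 → ⌈·⌉ = 346
j=5: r + 4k = 440.658333… → ⌈·⌉ = 441
j=6: r + 5k = 535.791666… → ⌈·⌉ = 536
j=7: r + 6k = 630.925 → ⌈·⌉ = 631
j=8: r + 7k = 726.058333… → ⌈·⌉ = 727
j=9: r + 8k = 821.191666… → ⌈·⌉ = 822
j=10: r + 9k = 916.325 → ⌈·⌉ = 917
j=11: r + 10k = 1011.458333… → ⌈·⌉ = 1012
j=12: r + 11k = 1106.591666… → ⌈·⌉ = 1107
j=13: r + 12k = 1201.725 → ⌈·⌉ = 1202
j=14: r + 13k = 1296.858333… → ⌈·⌉ = 1297
j=15: r + 14k = 1391.991666… → ⌈·⌉ = 1392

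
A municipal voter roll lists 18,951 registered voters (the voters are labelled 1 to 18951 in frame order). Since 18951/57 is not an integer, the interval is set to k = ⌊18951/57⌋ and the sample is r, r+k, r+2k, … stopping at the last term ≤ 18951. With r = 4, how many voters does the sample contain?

k = ⌊18951/57⌋ = 332
Achieved size = ⌊(18951 − 4)/332⌋ + 1 = ⌊18947/332⌋ + 1 = 57 + 1 = 58
(last selection: 4 + 57×332 = 18928 ≤ 18951; next would be 19260 > 18951)

58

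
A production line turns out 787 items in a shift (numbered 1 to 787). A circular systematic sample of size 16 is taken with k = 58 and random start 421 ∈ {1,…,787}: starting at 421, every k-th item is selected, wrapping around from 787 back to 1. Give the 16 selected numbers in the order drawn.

421, 479, 537, 595, 653, 711, 769, 40, 98, 156, 214, 272, 330, 388, 446, 504

Selection 1: 421
Selection 2: 421 + 58 = 479
Selection 3: 479 + 58 = 537
Selection 4: 537 + 58 = 595
Selection 5: 595 + 58 = 653
Selection 6: 653 + 58 = 711
Selection 7: 711 + 58 = 769
Selection 8: 769 + 58 = 827 → 827 − 787 = 40
Selection 9: 40 + 58 = 98
Selection 10: 98 + 58 = 156
Selection 11: 156 + 58 = 214
Selection 12: 214 + 58 = 272
Selection 13: 272 + 58 = 330
Selection 14: 330 + 58 = 388
Selection 15: 388 + 58 = 446
Selection 16: 446 + 58 = 504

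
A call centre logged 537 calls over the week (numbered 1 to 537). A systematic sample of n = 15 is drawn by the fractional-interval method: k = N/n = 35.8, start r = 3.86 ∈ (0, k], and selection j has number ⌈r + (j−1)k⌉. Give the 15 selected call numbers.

j=1: r + 0k = 3.86 → ⌈·⌉ = 4
j=2: r + 1k = 39.66 → ⌈·⌉ = 40
j=3: r + 2k = 75.46 → ⌈·⌉ = 76
j=4: r + 3k = 111.26 → ⌈·⌉ = 112
j=5: r + 4k = 147.06 → ⌈·⌉ = 148
j=6: r + 5k = 182.86 → ⌈·⌉ = 183
j=7: r + 6k = 218.66 → ⌈·⌉ = 219
j=8: r + 7k = 254.46 → ⌈·⌉ = 255
j=9: r + 8k = 290.26 → ⌈·⌉ = 291
j=10: r + 9k = 326.06 → ⌈·⌉ = 327
j=11: r + 10k = 361.86 → ⌈·⌉ = 362
j=12: r + 11k = 397.66 → ⌈·⌉ = 398
j=13: r + 12k = 433.46 → ⌈·⌉ = 434
j=14: r + 13k = 469.26 → ⌈·⌉ = 470
j=15: r + 14k = 505.06 → ⌈·⌉ = 506

4, 40, 76, 112, 148, 183, 219, 255, 291, 327, 362, 398, 434, 470, 506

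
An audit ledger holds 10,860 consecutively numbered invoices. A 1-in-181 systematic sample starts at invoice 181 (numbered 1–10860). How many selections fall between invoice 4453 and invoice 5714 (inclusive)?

7

k = 181
First selection ≥ 4453: 181 + ⌈(4453−181)/181⌉·181 = 181 + 24×181 = 4525
Last selection ≤ 5714: 181 + ⌊(5714−181)/181⌋·181 = 181 + 30×181 = 5611
Count = 30 − 24 + 1 = 7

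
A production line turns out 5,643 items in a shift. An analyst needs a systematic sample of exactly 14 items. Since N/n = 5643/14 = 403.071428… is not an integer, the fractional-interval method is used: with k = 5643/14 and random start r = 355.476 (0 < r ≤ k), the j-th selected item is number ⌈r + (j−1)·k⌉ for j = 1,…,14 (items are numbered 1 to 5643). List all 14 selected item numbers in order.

j=1: r + 0k = 355.476 → ⌈·⌉ = 356
j=2: r + 1k = 758.547428… → ⌈·⌉ = 759
j=3: r + 2k = 1161.618857… → ⌈·⌉ = 1162
j=4: r + 3k = 1564.690285… → ⌈·⌉ = 1565
j=5: r + 4k = 1967.761714… → ⌈·⌉ = 1968
j=6: r + 5k = 2370.833142… → ⌈·⌉ = 2371
j=7: r + 6k = 2773.904571… → ⌈·⌉ = 2774
j=8: r + 7k = 3176.976 → ⌈·⌉ = 3177
j=9: r + 8k = 3580.047428… → ⌈·⌉ = 3581
j=10: r + 9k = 3983.118857… → ⌈·⌉ = 3984
j=11: r + 10k = 4386.190285… → ⌈·⌉ = 4387
j=12: r + 11k = 4789.261714… → ⌈·⌉ = 4790
j=13: r + 12k = 5192.333142… → ⌈·⌉ = 5193
j=14: r + 13k = 5595.404571… → ⌈·⌉ = 5596

356, 759, 1162, 1565, 1968, 2371, 2774, 3177, 3581, 3984, 4387, 4790, 5193, 5596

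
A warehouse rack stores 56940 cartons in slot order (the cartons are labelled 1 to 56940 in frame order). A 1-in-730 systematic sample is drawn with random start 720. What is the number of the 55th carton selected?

40140

k = 730
55th selection = r + (55−1)·k = 720 + 54×730 = 720 + 39420 = 40140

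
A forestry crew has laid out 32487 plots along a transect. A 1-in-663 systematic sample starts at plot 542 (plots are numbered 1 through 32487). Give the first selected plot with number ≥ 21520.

21758

k = 663
Steps past start: ⌈(21520 − 542)/663⌉ = ⌈20978/663⌉ = 32
Selected plot: 542 + 32×663 = 21758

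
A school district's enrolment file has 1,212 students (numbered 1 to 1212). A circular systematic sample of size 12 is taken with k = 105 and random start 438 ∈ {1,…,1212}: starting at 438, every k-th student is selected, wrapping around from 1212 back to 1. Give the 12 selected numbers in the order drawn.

438, 543, 648, 753, 858, 963, 1068, 1173, 66, 171, 276, 381

Selection 1: 438
Selection 2: 438 + 105 = 543
Selection 3: 543 + 105 = 648
Selection 4: 648 + 105 = 753
Selection 5: 753 + 105 = 858
Selection 6: 858 + 105 = 963
Selection 7: 963 + 105 = 1068
Selection 8: 1068 + 105 = 1173
Selection 9: 1173 + 105 = 1278 → 1278 − 1212 = 66
Selection 10: 66 + 105 = 171
Selection 11: 171 + 105 = 276
Selection 12: 276 + 105 = 381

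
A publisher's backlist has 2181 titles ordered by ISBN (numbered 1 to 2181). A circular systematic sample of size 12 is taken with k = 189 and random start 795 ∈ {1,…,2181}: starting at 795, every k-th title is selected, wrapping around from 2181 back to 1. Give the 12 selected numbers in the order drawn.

Selection 1: 795
Selection 2: 795 + 189 = 984
Selection 3: 984 + 189 = 1173
Selection 4: 1173 + 189 = 1362
Selection 5: 1362 + 189 = 1551
Selection 6: 1551 + 189 = 1740
Selection 7: 1740 + 189 = 1929
Selection 8: 1929 + 189 = 2118
Selection 9: 2118 + 189 = 2307 → 2307 − 2181 = 126
Selection 10: 126 + 189 = 315
Selection 11: 315 + 189 = 504
Selection 12: 504 + 189 = 693

795, 984, 1173, 1362, 1551, 1740, 1929, 2118, 126, 315, 504, 693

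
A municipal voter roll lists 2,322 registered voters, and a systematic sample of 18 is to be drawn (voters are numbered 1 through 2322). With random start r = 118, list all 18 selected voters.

118, 247, 376, 505, 634, 763, 892, 1021, 1150, 1279, 1408, 1537, 1666, 1795, 1924, 2053, 2182, 2311

k = N/n = 2322/18 = 129
voter 1: 118
voter 2: 118 + 129 = 247
voter 3: 247 + 129 = 376
voter 4: 376 + 129 = 505
voter 5: 505 + 129 = 634
voter 6: 634 + 129 = 763
voter 7: 763 + 129 = 892
voter 8: 892 + 129 = 1021
voter 9: 1021 + 129 = 1150
voter 10: 1150 + 129 = 1279
voter 11: 1279 + 129 = 1408
voter 12: 1408 + 129 = 1537
voter 13: 1537 + 129 = 1666
voter 14: 1666 + 129 = 1795
voter 15: 1795 + 129 = 1924
voter 16: 1924 + 129 = 2053
voter 17: 2053 + 129 = 2182
voter 18: 2182 + 129 = 2311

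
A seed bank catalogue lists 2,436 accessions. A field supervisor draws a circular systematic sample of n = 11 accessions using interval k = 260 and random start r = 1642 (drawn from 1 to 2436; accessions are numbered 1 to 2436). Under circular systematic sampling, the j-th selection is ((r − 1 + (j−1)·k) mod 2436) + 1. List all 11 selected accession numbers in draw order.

1642, 1902, 2162, 2422, 246, 506, 766, 1026, 1286, 1546, 1806

Selection 1: 1642
Selection 2: 1642 + 260 = 1902
Selection 3: 1902 + 260 = 2162
Selection 4: 2162 + 260 = 2422
Selection 5: 2422 + 260 = 2682 → 2682 − 2436 = 246
Selection 6: 246 + 260 = 506
Selection 7: 506 + 260 = 766
Selection 8: 766 + 260 = 1026
Selection 9: 1026 + 260 = 1286
Selection 10: 1286 + 260 = 1546
Selection 11: 1546 + 260 = 1806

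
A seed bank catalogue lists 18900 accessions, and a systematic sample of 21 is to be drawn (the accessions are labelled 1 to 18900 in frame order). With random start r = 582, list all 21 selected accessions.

k = N/n = 18900/21 = 900
accession 1: 582
accession 2: 582 + 900 = 1482
accession 3: 1482 + 900 = 2382
accession 4: 2382 + 900 = 3282
accession 5: 3282 + 900 = 4182
accession 6: 4182 + 900 = 5082
accession 7: 5082 + 900 = 5982
accession 8: 5982 + 900 = 6882
accession 9: 6882 + 900 = 7782
accession 10: 7782 + 900 = 8682
accession 11: 8682 + 900 = 9582
accession 12: 9582 + 900 = 10482
accession 13: 10482 + 900 = 11382
accession 14: 11382 + 900 = 12282
accession 15: 12282 + 900 = 13182
accession 16: 13182 + 900 = 14082
accession 17: 14082 + 900 = 14982
accession 18: 14982 + 900 = 15882
accession 19: 15882 + 900 = 16782
accession 20: 16782 + 900 = 17682
accession 21: 17682 + 900 = 18582

582, 1482, 2382, 3282, 4182, 5082, 5982, 6882, 7782, 8682, 9582, 10482, 11382, 12282, 13182, 14082, 14982, 15882, 16782, 17682, 18582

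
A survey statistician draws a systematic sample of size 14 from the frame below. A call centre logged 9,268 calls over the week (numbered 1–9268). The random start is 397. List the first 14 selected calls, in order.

397, 1059, 1721, 2383, 3045, 3707, 4369, 5031, 5693, 6355, 7017, 7679, 8341, 9003

k = N/n = 9268/14 = 662
call 1: 397
call 2: 397 + 662 = 1059
call 3: 1059 + 662 = 1721
call 4: 1721 + 662 = 2383
call 5: 2383 + 662 = 3045
call 6: 3045 + 662 = 3707
call 7: 3707 + 662 = 4369
call 8: 4369 + 662 = 5031
call 9: 5031 + 662 = 5693
call 10: 5693 + 662 = 6355
call 11: 6355 + 662 = 7017
call 12: 7017 + 662 = 7679
call 13: 7679 + 662 = 8341
call 14: 8341 + 662 = 9003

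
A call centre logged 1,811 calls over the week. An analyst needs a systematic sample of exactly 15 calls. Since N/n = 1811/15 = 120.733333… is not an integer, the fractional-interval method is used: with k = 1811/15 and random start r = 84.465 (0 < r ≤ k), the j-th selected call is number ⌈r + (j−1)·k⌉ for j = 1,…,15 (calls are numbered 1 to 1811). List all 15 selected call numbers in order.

j=1: r + 0k = 84.465 → ⌈·⌉ = 85
j=2: r + 1k = 205.198333… → ⌈·⌉ = 206
j=3: r + 2k = 325.931666… → ⌈·⌉ = 326
j=4: r + 3k = 446.665 → ⌈·⌉ = 447
j=5: r + 4k = 567.398333… → ⌈·⌉ = 568
j=6: r + 5k = 688.131666… → ⌈·⌉ = 689
j=7: r + 6k = 808.865 → ⌈·⌉ = 809
j=8: r + 7k = 929.598333… → ⌈·⌉ = 930
j=9: r + 8k = 1050.331666… → ⌈·⌉ = 1051
j=10: r + 9k = 1171.065 → ⌈·⌉ = 1172
j=11: r + 10k = 1291.798333… → ⌈·⌉ = 1292
j=12: r + 11k = 1412.531666… → ⌈·⌉ = 1413
j=13: r + 12k = 1533.265 → ⌈·⌉ = 1534
j=14: r + 13k = 1653.998333… → ⌈·⌉ = 1654
j=15: r + 14k = 1774.731666… → ⌈·⌉ = 1775

85, 206, 326, 447, 568, 689, 809, 930, 1051, 1172, 1292, 1413, 1534, 1654, 1775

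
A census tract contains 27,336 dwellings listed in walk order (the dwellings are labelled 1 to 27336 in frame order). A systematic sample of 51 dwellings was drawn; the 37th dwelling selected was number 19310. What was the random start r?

14

k = 27336/51 = 536
r = 19310 − (37−1)×536 = 19310 − 19296 = 14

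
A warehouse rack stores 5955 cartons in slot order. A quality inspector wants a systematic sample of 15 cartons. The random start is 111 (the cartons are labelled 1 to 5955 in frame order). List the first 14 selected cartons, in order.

111, 508, 905, 1302, 1699, 2096, 2493, 2890, 3287, 3684, 4081, 4478, 4875, 5272

k = N/n = 5955/15 = 397
carton 1: 111
carton 2: 111 + 397 = 508
carton 3: 508 + 397 = 905
carton 4: 905 + 397 = 1302
carton 5: 1302 + 397 = 1699
carton 6: 1699 + 397 = 2096
carton 7: 2096 + 397 = 2493
carton 8: 2493 + 397 = 2890
carton 9: 2890 + 397 = 3287
carton 10: 3287 + 397 = 3684
carton 11: 3684 + 397 = 4081
carton 12: 4081 + 397 = 4478
carton 13: 4478 + 397 = 4875
carton 14: 4875 + 397 = 5272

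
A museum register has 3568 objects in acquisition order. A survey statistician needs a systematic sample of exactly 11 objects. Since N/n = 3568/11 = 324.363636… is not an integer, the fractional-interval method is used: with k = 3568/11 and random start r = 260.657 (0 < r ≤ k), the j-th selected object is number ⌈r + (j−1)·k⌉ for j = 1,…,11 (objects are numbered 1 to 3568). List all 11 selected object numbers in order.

261, 586, 910, 1234, 1559, 1883, 2207, 2532, 2856, 3180, 3505

j=1: r + 0k = 260.657 → ⌈·⌉ = 261
j=2: r + 1k = 585.020636… → ⌈·⌉ = 586
j=3: r + 2k = 909.384272… → ⌈·⌉ = 910
j=4: r + 3k = 1233.747909… → ⌈·⌉ = 1234
j=5: r + 4k = 1558.111545… → ⌈·⌉ = 1559
j=6: r + 5k = 1882.475181… → ⌈·⌉ = 1883
j=7: r + 6k = 2206.838818… → ⌈·⌉ = 2207
j=8: r + 7k = 2531.202454… → ⌈·⌉ = 2532
j=9: r + 8k = 2855.566090… → ⌈·⌉ = 2856
j=10: r + 9k = 3179.929727… → ⌈·⌉ = 3180
j=11: r + 10k = 3504.293363… → ⌈·⌉ = 3505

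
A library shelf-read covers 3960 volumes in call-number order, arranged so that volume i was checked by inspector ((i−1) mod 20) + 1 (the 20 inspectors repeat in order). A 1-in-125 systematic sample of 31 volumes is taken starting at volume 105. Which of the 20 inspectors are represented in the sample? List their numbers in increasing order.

Consecutive selections differ by k = 125, so their inspector numbers differ by 125 mod 20 = 5.
gcd(125, 20) = 5, so the sample visits 20/5 = 4 distinct residues mod 20.
Start 105 is inspector 5; the inspectors hit are 5, 10, 15, 20.

5, 10, 15, 20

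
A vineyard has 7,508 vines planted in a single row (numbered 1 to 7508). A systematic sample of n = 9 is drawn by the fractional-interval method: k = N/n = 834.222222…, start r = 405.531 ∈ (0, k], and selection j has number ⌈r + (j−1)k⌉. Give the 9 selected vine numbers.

406, 1240, 2074, 2909, 3743, 4577, 5411, 6246, 7080

j=1: r + 0k = 405.531 → ⌈·⌉ = 406
j=2: r + 1k = 1239.753222… → ⌈·⌉ = 1240
j=3: r + 2k = 2073.975444… → ⌈·⌉ = 2074
j=4: r + 3k = 2908.197666… → ⌈·⌉ = 2909
j=5: r + 4k = 3742.419888… → ⌈·⌉ = 3743
j=6: r + 5k = 4576.642111… → ⌈·⌉ = 4577
j=7: r + 6k = 5410.864333… → ⌈·⌉ = 5411
j=8: r + 7k = 6245.086555… → ⌈·⌉ = 6246
j=9: r + 8k = 7079.308777… → ⌈·⌉ = 7080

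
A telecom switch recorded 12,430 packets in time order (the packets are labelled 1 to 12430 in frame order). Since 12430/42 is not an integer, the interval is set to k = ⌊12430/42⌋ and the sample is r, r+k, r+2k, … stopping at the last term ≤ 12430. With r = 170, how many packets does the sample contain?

k = ⌊12430/42⌋ = 295
Achieved size = ⌊(12430 − 170)/295⌋ + 1 = ⌊12260/295⌋ + 1 = 41 + 1 = 42
(last selection: 170 + 41×295 = 12265 ≤ 12430; next would be 12560 > 12430)

42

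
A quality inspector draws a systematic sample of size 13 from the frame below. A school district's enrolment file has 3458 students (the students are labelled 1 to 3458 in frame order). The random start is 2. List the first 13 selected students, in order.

k = N/n = 3458/13 = 266
student 1: 2
student 2: 2 + 266 = 268
student 3: 268 + 266 = 534
student 4: 534 + 266 = 800
student 5: 800 + 266 = 1066
student 6: 1066 + 266 = 1332
student 7: 1332 + 266 = 1598
student 8: 1598 + 266 = 1864
student 9: 1864 + 266 = 2130
student 10: 2130 + 266 = 2396
student 11: 2396 + 266 = 2662
student 12: 2662 + 266 = 2928
student 13: 2928 + 266 = 3194

2, 268, 534, 800, 1066, 1332, 1598, 1864, 2130, 2396, 2662, 2928, 3194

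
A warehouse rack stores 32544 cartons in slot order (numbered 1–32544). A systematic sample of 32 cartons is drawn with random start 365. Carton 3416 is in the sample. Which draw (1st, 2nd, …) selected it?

k = 32544/32 = 1017
position = (3416 − 365)/1017 + 1 = 3051/1017 + 1 = 3 + 1 = 4

4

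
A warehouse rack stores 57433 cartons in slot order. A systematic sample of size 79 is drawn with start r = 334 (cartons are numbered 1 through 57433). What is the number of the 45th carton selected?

32322

k = 57433/79 = 727
45th selection = r + (45−1)·k = 334 + 44×727 = 334 + 31988 = 32322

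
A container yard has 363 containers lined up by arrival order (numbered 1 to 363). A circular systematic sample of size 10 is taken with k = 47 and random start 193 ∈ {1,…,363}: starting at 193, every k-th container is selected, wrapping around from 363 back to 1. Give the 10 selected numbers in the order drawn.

193, 240, 287, 334, 18, 65, 112, 159, 206, 253

Selection 1: 193
Selection 2: 193 + 47 = 240
Selection 3: 240 + 47 = 287
Selection 4: 287 + 47 = 334
Selection 5: 334 + 47 = 381 → 381 − 363 = 18
Selection 6: 18 + 47 = 65
Selection 7: 65 + 47 = 112
Selection 8: 112 + 47 = 159
Selection 9: 159 + 47 = 206
Selection 10: 206 + 47 = 253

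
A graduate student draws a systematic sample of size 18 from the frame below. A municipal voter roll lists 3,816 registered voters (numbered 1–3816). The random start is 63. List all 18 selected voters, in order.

63, 275, 487, 699, 911, 1123, 1335, 1547, 1759, 1971, 2183, 2395, 2607, 2819, 3031, 3243, 3455, 3667

k = N/n = 3816/18 = 212
voter 1: 63
voter 2: 63 + 212 = 275
voter 3: 275 + 212 = 487
voter 4: 487 + 212 = 699
voter 5: 699 + 212 = 911
voter 6: 911 + 212 = 1123
voter 7: 1123 + 212 = 1335
voter 8: 1335 + 212 = 1547
voter 9: 1547 + 212 = 1759
voter 10: 1759 + 212 = 1971
voter 11: 1971 + 212 = 2183
voter 12: 2183 + 212 = 2395
voter 13: 2395 + 212 = 2607
voter 14: 2607 + 212 = 2819
voter 15: 2819 + 212 = 3031
voter 16: 3031 + 212 = 3243
voter 17: 3243 + 212 = 3455
voter 18: 3455 + 212 = 3667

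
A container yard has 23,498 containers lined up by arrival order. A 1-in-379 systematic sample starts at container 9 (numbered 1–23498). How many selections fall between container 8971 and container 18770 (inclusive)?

26

k = 379
First selection ≥ 8971: 9 + ⌈(8971−9)/379⌉·379 = 9 + 24×379 = 9105
Last selection ≤ 18770: 9 + ⌊(18770−9)/379⌋·379 = 9 + 49×379 = 18580
Count = 49 − 24 + 1 = 26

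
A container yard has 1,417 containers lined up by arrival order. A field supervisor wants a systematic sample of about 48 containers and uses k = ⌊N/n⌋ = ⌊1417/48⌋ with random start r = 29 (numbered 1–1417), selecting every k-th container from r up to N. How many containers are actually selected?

48

k = ⌊1417/48⌋ = 29
Achieved size = ⌊(1417 − 29)/29⌋ + 1 = ⌊1388/29⌋ + 1 = 47 + 1 = 48
(last selection: 29 + 47×29 = 1392 ≤ 1417; next would be 1421 > 1417)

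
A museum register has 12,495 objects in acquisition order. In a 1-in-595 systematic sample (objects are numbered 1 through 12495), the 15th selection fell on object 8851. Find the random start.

521

k = 595
r = 8851 − (15−1)×595 = 8851 − 8330 = 521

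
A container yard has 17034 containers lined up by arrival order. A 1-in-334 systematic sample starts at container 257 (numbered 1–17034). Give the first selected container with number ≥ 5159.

k = 334
Steps past start: ⌈(5159 − 257)/334⌉ = ⌈4902/334⌉ = 15
Selected container: 257 + 15×334 = 5267

5267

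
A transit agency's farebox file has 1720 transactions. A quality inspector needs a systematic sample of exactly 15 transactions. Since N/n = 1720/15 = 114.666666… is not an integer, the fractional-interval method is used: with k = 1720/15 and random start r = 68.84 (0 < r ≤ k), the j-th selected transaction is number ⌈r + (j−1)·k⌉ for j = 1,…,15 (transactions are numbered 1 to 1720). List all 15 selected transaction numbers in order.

69, 184, 299, 413, 528, 643, 757, 872, 987, 1101, 1216, 1331, 1445, 1560, 1675

j=1: r + 0k = 68.84 → ⌈·⌉ = 69
j=2: r + 1k = 183.506666… → ⌈·⌉ = 184
j=3: r + 2k = 298.173333… → ⌈·⌉ = 299
j=4: r + 3k = 412.84 → ⌈·⌉ = 413
j=5: r + 4k = 527.506666… → ⌈·⌉ = 528
j=6: r + 5k = 642.173333… → ⌈·⌉ = 643
j=7: r + 6k = 756.84 → ⌈·⌉ = 757
j=8: r + 7k = 871.506666… → ⌈·⌉ = 872
j=9: r + 8k = 986.173333… → ⌈·⌉ = 987
j=10: r + 9k = 1100.84 → ⌈·⌉ = 1101
j=11: r + 10k = 1215.506666… → ⌈·⌉ = 1216
j=12: r + 11k = 1330.173333… → ⌈·⌉ = 1331
j=13: r + 12k = 1444.84 → ⌈·⌉ = 1445
j=14: r + 13k = 1559.506666… → ⌈·⌉ = 1560
j=15: r + 14k = 1674.173333… → ⌈·⌉ = 1675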